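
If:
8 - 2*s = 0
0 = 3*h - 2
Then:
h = 2/3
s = 4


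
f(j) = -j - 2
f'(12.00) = -1.00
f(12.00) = -14.00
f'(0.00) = -1.00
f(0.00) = -2.00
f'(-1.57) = -1.00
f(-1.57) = -0.43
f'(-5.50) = -1.00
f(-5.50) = 3.50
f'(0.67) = -1.00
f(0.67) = -2.67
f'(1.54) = -1.00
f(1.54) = -3.54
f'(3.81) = -1.00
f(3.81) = -5.81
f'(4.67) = -1.00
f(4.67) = -6.67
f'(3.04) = -1.00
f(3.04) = -5.04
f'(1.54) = -1.00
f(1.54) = -3.54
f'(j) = -1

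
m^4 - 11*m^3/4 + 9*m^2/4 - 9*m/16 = m*(m - 3/2)*(m - 3/4)*(m - 1/2)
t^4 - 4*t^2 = t^2*(t - 2)*(t + 2)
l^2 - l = l*(l - 1)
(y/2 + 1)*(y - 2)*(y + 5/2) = y^3/2 + 5*y^2/4 - 2*y - 5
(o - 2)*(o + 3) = o^2 + o - 6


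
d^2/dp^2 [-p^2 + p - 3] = -2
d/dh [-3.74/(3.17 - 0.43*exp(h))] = -1.6082*exp(h)/(0.43*exp(h) - 3.17)^2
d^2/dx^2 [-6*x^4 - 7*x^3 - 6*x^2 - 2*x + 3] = -72*x^2 - 42*x - 12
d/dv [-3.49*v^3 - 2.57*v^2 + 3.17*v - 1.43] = -10.47*v^2 - 5.14*v + 3.17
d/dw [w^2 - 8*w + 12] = 2*w - 8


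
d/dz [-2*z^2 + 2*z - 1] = 2 - 4*z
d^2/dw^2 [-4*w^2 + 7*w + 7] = -8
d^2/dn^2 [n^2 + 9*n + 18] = 2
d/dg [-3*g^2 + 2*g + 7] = 2 - 6*g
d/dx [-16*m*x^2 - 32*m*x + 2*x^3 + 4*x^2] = -32*m*x - 32*m + 6*x^2 + 8*x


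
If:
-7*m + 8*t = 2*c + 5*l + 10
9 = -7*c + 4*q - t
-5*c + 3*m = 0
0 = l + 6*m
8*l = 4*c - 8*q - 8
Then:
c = 342/949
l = -3420/949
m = 570/949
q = 2642/949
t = -367/949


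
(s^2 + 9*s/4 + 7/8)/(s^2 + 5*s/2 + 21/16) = 2*(2*s + 1)/(4*s + 3)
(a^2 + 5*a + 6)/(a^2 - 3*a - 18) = (a + 2)/(a - 6)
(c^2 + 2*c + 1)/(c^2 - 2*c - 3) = (c + 1)/(c - 3)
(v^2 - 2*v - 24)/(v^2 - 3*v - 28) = (v - 6)/(v - 7)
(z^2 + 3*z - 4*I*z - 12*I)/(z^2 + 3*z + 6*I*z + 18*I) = (z - 4*I)/(z + 6*I)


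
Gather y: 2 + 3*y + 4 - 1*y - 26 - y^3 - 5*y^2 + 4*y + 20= -y^3 - 5*y^2 + 6*y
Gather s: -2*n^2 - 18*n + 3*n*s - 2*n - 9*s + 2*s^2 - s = -2*n^2 - 20*n + 2*s^2 + s*(3*n - 10)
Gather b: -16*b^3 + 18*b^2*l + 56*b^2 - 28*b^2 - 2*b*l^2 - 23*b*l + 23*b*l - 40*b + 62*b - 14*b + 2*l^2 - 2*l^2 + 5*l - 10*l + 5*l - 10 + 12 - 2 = -16*b^3 + b^2*(18*l + 28) + b*(8 - 2*l^2)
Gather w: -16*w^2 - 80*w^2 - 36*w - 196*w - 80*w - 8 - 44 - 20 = -96*w^2 - 312*w - 72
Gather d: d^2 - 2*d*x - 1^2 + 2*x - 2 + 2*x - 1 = d^2 - 2*d*x + 4*x - 4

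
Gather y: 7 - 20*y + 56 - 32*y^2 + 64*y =-32*y^2 + 44*y + 63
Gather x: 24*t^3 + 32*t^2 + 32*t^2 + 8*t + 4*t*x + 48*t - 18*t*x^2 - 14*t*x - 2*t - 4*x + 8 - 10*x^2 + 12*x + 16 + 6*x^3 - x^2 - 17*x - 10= 24*t^3 + 64*t^2 + 54*t + 6*x^3 + x^2*(-18*t - 11) + x*(-10*t - 9) + 14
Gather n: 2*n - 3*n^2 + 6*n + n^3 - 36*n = n^3 - 3*n^2 - 28*n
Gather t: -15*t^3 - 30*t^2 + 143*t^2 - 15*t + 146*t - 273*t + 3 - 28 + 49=-15*t^3 + 113*t^2 - 142*t + 24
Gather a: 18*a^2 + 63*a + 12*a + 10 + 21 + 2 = 18*a^2 + 75*a + 33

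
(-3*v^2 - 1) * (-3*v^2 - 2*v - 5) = 9*v^4 + 6*v^3 + 18*v^2 + 2*v + 5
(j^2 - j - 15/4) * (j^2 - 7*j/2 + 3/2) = j^4 - 9*j^3/2 + 5*j^2/4 + 93*j/8 - 45/8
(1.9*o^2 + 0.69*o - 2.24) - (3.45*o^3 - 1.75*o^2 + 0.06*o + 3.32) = -3.45*o^3 + 3.65*o^2 + 0.63*o - 5.56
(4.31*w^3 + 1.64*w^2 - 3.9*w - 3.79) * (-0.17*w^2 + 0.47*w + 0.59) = -0.7327*w^5 + 1.7469*w^4 + 3.9767*w^3 - 0.2211*w^2 - 4.0823*w - 2.2361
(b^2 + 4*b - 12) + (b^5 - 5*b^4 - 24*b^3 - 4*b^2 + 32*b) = b^5 - 5*b^4 - 24*b^3 - 3*b^2 + 36*b - 12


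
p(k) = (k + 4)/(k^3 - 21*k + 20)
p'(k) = (21 - 3*k^2)*(k + 4)/(k^3 - 21*k + 20)^2 + 1/(k^3 - 21*k + 20)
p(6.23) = 0.08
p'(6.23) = -0.05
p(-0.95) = 0.08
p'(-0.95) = 0.06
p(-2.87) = 0.02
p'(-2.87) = 0.02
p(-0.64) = 0.10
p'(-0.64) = 0.09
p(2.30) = -0.39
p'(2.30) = 0.06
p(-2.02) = 0.04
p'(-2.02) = 0.02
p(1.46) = -0.72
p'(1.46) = 1.27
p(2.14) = -0.41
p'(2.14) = 0.13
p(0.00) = 0.20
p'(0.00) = 0.26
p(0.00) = 0.20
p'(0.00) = 0.26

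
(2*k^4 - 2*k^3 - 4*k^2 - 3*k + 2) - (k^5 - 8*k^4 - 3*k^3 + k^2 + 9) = -k^5 + 10*k^4 + k^3 - 5*k^2 - 3*k - 7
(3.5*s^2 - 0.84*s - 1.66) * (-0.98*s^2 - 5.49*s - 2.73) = -3.43*s^4 - 18.3918*s^3 - 3.3166*s^2 + 11.4066*s + 4.5318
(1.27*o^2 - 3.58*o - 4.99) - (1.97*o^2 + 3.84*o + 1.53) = -0.7*o^2 - 7.42*o - 6.52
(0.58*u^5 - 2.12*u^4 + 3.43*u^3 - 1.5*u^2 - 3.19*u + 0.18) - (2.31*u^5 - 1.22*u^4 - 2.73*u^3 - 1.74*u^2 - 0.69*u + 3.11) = -1.73*u^5 - 0.9*u^4 + 6.16*u^3 + 0.24*u^2 - 2.5*u - 2.93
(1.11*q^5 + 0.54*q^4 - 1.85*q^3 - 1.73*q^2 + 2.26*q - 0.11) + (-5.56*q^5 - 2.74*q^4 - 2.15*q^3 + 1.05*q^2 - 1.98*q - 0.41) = -4.45*q^5 - 2.2*q^4 - 4.0*q^3 - 0.68*q^2 + 0.28*q - 0.52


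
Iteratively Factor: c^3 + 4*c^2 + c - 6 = (c + 3)*(c^2 + c - 2) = (c - 1)*(c + 3)*(c + 2)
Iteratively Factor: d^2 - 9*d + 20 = (d - 4)*(d - 5)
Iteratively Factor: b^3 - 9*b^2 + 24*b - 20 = (b - 2)*(b^2 - 7*b + 10) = (b - 2)^2*(b - 5)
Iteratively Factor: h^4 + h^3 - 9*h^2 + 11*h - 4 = (h + 4)*(h^3 - 3*h^2 + 3*h - 1) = (h - 1)*(h + 4)*(h^2 - 2*h + 1) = (h - 1)^2*(h + 4)*(h - 1)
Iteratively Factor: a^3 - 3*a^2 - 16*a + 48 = (a - 3)*(a^2 - 16) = (a - 3)*(a + 4)*(a - 4)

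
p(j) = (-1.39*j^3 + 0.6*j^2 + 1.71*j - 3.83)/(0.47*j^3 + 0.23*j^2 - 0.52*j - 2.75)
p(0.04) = 1.36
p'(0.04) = -0.88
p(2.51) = -3.68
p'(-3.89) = 0.19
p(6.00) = -2.62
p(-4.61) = -3.31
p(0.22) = 1.21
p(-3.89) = -3.23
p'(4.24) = 0.06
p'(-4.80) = 0.03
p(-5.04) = -3.32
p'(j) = (-4.17*j^2 + 1.2*j + 1.71)/(0.47*j^3 + 0.23*j^2 - 0.52*j - 2.75) + (-1.41*j^2 - 0.46*j + 0.52)*(-1.39*j^3 + 0.6*j^2 + 1.71*j - 3.83)/(0.47*j^3 + 0.23*j^2 - 0.52*j - 2.75)^2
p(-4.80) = -3.31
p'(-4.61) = 0.05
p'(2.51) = 2.78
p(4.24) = -2.62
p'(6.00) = -0.02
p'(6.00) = -0.02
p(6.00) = -2.62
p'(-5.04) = 0.01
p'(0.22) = -0.77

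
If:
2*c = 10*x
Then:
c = 5*x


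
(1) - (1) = 0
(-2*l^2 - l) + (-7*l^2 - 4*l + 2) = -9*l^2 - 5*l + 2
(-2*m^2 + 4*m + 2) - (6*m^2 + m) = -8*m^2 + 3*m + 2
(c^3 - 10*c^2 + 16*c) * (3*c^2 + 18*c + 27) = 3*c^5 - 12*c^4 - 105*c^3 + 18*c^2 + 432*c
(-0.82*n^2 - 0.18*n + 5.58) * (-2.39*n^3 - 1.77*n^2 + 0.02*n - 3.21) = 1.9598*n^5 + 1.8816*n^4 - 13.034*n^3 - 7.248*n^2 + 0.6894*n - 17.9118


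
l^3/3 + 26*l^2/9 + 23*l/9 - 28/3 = (l/3 + 1)*(l - 4/3)*(l + 7)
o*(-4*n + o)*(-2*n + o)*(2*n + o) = 16*n^3*o - 4*n^2*o^2 - 4*n*o^3 + o^4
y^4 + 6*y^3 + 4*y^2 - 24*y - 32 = (y - 2)*(y + 2)^2*(y + 4)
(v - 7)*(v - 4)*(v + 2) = v^3 - 9*v^2 + 6*v + 56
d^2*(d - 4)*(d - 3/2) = d^4 - 11*d^3/2 + 6*d^2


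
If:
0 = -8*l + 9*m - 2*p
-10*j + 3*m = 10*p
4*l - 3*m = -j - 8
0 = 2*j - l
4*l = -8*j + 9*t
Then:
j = -2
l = -4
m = -10/3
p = 1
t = -32/9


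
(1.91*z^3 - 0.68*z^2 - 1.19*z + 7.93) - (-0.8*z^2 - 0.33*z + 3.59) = 1.91*z^3 + 0.12*z^2 - 0.86*z + 4.34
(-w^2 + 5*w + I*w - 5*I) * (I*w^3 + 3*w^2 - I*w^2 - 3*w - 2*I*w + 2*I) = -I*w^5 - 4*w^4 + 6*I*w^4 + 24*w^3 - 18*w^2 - 30*I*w^2 - 12*w + 25*I*w + 10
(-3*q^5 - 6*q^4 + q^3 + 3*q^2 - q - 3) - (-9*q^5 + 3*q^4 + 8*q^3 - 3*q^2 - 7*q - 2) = 6*q^5 - 9*q^4 - 7*q^3 + 6*q^2 + 6*q - 1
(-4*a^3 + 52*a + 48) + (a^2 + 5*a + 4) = -4*a^3 + a^2 + 57*a + 52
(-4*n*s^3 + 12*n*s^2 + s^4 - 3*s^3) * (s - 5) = -4*n*s^4 + 32*n*s^3 - 60*n*s^2 + s^5 - 8*s^4 + 15*s^3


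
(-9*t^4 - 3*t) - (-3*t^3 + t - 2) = -9*t^4 + 3*t^3 - 4*t + 2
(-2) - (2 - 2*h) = 2*h - 4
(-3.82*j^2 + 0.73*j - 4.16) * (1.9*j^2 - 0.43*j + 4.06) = -7.258*j^4 + 3.0296*j^3 - 23.7271*j^2 + 4.7526*j - 16.8896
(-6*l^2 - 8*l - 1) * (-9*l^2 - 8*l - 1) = 54*l^4 + 120*l^3 + 79*l^2 + 16*l + 1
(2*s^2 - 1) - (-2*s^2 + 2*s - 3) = 4*s^2 - 2*s + 2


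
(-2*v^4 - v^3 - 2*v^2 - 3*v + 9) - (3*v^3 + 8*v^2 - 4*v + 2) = -2*v^4 - 4*v^3 - 10*v^2 + v + 7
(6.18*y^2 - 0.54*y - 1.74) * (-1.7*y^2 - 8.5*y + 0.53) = -10.506*y^4 - 51.612*y^3 + 10.8234*y^2 + 14.5038*y - 0.9222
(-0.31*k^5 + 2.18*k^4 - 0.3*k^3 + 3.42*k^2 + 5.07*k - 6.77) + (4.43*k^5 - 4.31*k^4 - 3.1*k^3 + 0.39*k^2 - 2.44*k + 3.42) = 4.12*k^5 - 2.13*k^4 - 3.4*k^3 + 3.81*k^2 + 2.63*k - 3.35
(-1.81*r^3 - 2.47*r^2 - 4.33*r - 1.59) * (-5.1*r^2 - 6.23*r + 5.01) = 9.231*r^5 + 23.8733*r^4 + 28.403*r^3 + 22.7102*r^2 - 11.7876*r - 7.9659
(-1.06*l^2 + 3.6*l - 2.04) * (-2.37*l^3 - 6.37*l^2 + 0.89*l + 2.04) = 2.5122*l^5 - 1.7798*l^4 - 19.0406*l^3 + 14.0364*l^2 + 5.5284*l - 4.1616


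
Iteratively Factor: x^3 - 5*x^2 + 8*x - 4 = (x - 2)*(x^2 - 3*x + 2) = (x - 2)^2*(x - 1)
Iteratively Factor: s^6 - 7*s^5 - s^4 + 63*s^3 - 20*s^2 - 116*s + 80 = (s - 1)*(s^5 - 6*s^4 - 7*s^3 + 56*s^2 + 36*s - 80) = (s - 1)^2*(s^4 - 5*s^3 - 12*s^2 + 44*s + 80) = (s - 1)^2*(s + 2)*(s^3 - 7*s^2 + 2*s + 40) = (s - 4)*(s - 1)^2*(s + 2)*(s^2 - 3*s - 10) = (s - 4)*(s - 1)^2*(s + 2)^2*(s - 5)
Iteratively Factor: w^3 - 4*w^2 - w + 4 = (w - 1)*(w^2 - 3*w - 4) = (w - 4)*(w - 1)*(w + 1)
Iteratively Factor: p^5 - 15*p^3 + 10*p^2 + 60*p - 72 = (p - 2)*(p^4 + 2*p^3 - 11*p^2 - 12*p + 36) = (p - 2)^2*(p^3 + 4*p^2 - 3*p - 18) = (p - 2)^3*(p^2 + 6*p + 9) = (p - 2)^3*(p + 3)*(p + 3)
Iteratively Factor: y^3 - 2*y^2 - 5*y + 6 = (y + 2)*(y^2 - 4*y + 3) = (y - 1)*(y + 2)*(y - 3)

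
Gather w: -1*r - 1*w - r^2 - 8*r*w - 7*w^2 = -r^2 - r - 7*w^2 + w*(-8*r - 1)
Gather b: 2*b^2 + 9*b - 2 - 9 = 2*b^2 + 9*b - 11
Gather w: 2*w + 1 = 2*w + 1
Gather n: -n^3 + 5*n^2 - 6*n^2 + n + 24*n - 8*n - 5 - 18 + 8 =-n^3 - n^2 + 17*n - 15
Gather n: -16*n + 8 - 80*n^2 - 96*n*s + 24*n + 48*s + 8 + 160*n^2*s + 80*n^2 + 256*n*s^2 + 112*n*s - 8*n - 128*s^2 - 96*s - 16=160*n^2*s + n*(256*s^2 + 16*s) - 128*s^2 - 48*s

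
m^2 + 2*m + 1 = (m + 1)^2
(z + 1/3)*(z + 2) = z^2 + 7*z/3 + 2/3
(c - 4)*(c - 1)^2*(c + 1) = c^4 - 5*c^3 + 3*c^2 + 5*c - 4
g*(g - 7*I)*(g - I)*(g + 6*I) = g^4 - 2*I*g^3 + 41*g^2 - 42*I*g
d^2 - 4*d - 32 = (d - 8)*(d + 4)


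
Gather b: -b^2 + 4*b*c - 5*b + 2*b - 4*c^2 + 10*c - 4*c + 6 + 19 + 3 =-b^2 + b*(4*c - 3) - 4*c^2 + 6*c + 28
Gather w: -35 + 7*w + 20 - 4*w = 3*w - 15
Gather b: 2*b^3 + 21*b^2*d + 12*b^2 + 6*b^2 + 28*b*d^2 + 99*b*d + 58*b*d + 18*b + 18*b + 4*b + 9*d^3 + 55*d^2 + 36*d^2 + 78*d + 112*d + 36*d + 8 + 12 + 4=2*b^3 + b^2*(21*d + 18) + b*(28*d^2 + 157*d + 40) + 9*d^3 + 91*d^2 + 226*d + 24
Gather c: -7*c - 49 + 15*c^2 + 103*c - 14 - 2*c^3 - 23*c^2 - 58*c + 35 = -2*c^3 - 8*c^2 + 38*c - 28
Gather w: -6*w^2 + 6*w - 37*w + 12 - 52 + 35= -6*w^2 - 31*w - 5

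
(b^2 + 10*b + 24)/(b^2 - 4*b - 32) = (b + 6)/(b - 8)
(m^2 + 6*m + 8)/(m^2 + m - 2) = (m + 4)/(m - 1)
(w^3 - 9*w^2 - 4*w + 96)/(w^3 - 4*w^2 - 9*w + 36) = (w - 8)/(w - 3)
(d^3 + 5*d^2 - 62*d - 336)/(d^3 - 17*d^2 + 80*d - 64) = (d^2 + 13*d + 42)/(d^2 - 9*d + 8)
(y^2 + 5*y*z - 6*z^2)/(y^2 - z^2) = (y + 6*z)/(y + z)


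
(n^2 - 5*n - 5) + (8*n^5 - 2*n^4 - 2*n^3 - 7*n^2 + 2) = 8*n^5 - 2*n^4 - 2*n^3 - 6*n^2 - 5*n - 3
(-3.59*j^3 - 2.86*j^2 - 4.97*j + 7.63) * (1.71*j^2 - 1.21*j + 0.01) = -6.1389*j^5 - 0.5467*j^4 - 5.074*j^3 + 19.0324*j^2 - 9.282*j + 0.0763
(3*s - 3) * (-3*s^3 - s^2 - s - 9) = -9*s^4 + 6*s^3 - 24*s + 27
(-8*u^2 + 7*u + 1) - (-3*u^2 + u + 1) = -5*u^2 + 6*u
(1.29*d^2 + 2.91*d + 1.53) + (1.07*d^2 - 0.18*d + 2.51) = 2.36*d^2 + 2.73*d + 4.04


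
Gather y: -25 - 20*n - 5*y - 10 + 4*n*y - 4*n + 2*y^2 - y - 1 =-24*n + 2*y^2 + y*(4*n - 6) - 36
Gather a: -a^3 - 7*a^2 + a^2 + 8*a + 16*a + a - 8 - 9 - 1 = -a^3 - 6*a^2 + 25*a - 18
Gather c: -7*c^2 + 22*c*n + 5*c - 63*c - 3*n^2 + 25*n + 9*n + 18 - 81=-7*c^2 + c*(22*n - 58) - 3*n^2 + 34*n - 63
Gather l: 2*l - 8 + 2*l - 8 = 4*l - 16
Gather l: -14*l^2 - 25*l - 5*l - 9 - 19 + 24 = -14*l^2 - 30*l - 4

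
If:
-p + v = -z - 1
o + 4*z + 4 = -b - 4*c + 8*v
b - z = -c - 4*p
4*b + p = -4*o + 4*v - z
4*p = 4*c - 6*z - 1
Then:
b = -683*z/26 - 973/52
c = 173*z/26 + 205/52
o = 751*z/26 + 1065/52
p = 67*z/13 + 48/13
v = 54*z/13 + 35/13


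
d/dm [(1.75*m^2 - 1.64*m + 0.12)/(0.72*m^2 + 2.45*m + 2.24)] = (5.4683*m^2 + 7.6672*m - 3.9676)/(0.5184*m^4 + 3.528*m^3 + 9.2281*m^2 + 10.976*m + 5.0176)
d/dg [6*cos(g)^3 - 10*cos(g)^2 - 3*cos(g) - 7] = (-18*cos(g)^2 + 20*cos(g) + 3)*sin(g)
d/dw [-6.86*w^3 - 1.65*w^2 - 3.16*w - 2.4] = -20.58*w^2 - 3.3*w - 3.16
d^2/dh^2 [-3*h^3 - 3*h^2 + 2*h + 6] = -18*h - 6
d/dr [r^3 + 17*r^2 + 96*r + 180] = 3*r^2 + 34*r + 96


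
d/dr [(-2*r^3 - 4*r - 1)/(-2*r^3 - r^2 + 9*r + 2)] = (2*r^4 - 52*r^3 - 22*r^2 - 2*r + 1)/(4*r^6 + 4*r^5 - 35*r^4 - 26*r^3 + 77*r^2 + 36*r + 4)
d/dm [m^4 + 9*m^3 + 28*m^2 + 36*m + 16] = 4*m^3 + 27*m^2 + 56*m + 36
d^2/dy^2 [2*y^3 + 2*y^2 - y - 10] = 12*y + 4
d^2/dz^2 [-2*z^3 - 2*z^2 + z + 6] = -12*z - 4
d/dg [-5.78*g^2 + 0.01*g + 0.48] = 0.01 - 11.56*g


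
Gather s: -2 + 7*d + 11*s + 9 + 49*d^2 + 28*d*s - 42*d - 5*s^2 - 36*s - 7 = 49*d^2 - 35*d - 5*s^2 + s*(28*d - 25)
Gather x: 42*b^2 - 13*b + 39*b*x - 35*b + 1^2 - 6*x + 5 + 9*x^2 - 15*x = 42*b^2 - 48*b + 9*x^2 + x*(39*b - 21) + 6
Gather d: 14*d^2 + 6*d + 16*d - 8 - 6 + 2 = 14*d^2 + 22*d - 12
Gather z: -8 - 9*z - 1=-9*z - 9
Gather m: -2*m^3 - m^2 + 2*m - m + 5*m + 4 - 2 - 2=-2*m^3 - m^2 + 6*m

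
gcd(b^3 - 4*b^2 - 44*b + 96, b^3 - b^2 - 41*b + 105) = 1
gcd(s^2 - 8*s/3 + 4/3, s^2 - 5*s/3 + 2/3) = s - 2/3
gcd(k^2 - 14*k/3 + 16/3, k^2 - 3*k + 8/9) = k - 8/3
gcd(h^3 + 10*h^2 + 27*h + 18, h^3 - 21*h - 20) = h + 1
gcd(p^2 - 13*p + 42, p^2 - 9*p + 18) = p - 6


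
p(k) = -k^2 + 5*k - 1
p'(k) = 5 - 2*k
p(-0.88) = -6.17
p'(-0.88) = 6.76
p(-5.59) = -60.20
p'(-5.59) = 16.18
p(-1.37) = -9.73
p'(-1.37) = 7.74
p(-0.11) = -1.56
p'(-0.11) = 5.22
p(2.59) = 5.24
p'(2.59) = -0.18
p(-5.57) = -59.87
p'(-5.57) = 16.14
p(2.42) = 5.24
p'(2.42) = 0.16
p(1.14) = 3.40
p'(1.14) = 2.72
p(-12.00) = -205.00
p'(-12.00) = 29.00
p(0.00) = -1.00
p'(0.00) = 5.00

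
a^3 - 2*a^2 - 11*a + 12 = (a - 4)*(a - 1)*(a + 3)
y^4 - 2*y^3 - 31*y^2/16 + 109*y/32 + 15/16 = (y - 2)*(y - 3/2)*(y + 1/4)*(y + 5/4)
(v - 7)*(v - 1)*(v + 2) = v^3 - 6*v^2 - 9*v + 14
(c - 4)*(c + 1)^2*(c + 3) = c^4 + c^3 - 13*c^2 - 25*c - 12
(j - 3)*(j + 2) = j^2 - j - 6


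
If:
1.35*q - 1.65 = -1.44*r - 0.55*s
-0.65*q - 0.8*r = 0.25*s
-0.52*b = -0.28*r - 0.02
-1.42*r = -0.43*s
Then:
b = -7.37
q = 34.41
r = -13.76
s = -45.43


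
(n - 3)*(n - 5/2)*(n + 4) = n^3 - 3*n^2/2 - 29*n/2 + 30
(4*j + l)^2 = 16*j^2 + 8*j*l + l^2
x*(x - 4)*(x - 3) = x^3 - 7*x^2 + 12*x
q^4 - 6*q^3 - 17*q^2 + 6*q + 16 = (q - 8)*(q - 1)*(q + 1)*(q + 2)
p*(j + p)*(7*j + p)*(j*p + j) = 7*j^3*p^2 + 7*j^3*p + 8*j^2*p^3 + 8*j^2*p^2 + j*p^4 + j*p^3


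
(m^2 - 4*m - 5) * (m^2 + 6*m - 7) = m^4 + 2*m^3 - 36*m^2 - 2*m + 35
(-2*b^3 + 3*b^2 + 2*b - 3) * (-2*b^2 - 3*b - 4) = 4*b^5 - 5*b^3 - 12*b^2 + b + 12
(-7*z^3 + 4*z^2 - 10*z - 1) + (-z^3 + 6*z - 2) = -8*z^3 + 4*z^2 - 4*z - 3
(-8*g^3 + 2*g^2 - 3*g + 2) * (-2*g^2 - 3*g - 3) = 16*g^5 + 20*g^4 + 24*g^3 - g^2 + 3*g - 6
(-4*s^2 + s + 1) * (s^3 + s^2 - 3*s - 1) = -4*s^5 - 3*s^4 + 14*s^3 + 2*s^2 - 4*s - 1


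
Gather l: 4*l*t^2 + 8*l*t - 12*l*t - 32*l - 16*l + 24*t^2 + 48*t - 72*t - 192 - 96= l*(4*t^2 - 4*t - 48) + 24*t^2 - 24*t - 288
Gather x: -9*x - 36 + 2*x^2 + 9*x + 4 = 2*x^2 - 32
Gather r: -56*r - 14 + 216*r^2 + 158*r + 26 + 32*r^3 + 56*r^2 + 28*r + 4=32*r^3 + 272*r^2 + 130*r + 16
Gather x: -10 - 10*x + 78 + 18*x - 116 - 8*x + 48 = 0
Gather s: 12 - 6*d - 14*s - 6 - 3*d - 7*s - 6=-9*d - 21*s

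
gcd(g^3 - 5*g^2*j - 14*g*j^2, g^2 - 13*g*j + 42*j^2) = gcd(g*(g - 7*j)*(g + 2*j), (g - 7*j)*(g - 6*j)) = g - 7*j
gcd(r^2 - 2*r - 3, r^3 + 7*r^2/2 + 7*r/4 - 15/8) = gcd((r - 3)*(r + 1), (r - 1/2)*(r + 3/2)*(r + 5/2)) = 1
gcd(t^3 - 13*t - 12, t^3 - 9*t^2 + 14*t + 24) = t^2 - 3*t - 4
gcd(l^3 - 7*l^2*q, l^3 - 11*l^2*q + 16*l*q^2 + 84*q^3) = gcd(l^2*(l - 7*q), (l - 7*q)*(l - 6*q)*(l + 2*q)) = -l + 7*q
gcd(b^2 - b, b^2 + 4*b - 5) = b - 1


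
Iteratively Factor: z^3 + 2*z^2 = (z + 2)*(z^2) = z*(z + 2)*(z)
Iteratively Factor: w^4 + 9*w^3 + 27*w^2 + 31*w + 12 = (w + 1)*(w^3 + 8*w^2 + 19*w + 12) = (w + 1)*(w + 4)*(w^2 + 4*w + 3) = (w + 1)^2*(w + 4)*(w + 3)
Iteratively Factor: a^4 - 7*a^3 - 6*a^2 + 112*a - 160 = (a - 5)*(a^3 - 2*a^2 - 16*a + 32) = (a - 5)*(a - 2)*(a^2 - 16) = (a - 5)*(a - 4)*(a - 2)*(a + 4)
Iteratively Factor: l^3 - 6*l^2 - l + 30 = (l - 5)*(l^2 - l - 6) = (l - 5)*(l + 2)*(l - 3)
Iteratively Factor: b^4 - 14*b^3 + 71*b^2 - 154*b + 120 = (b - 2)*(b^3 - 12*b^2 + 47*b - 60) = (b - 4)*(b - 2)*(b^2 - 8*b + 15) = (b - 5)*(b - 4)*(b - 2)*(b - 3)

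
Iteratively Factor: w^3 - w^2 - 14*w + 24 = (w - 3)*(w^2 + 2*w - 8) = (w - 3)*(w + 4)*(w - 2)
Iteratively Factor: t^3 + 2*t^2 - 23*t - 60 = (t - 5)*(t^2 + 7*t + 12) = (t - 5)*(t + 3)*(t + 4)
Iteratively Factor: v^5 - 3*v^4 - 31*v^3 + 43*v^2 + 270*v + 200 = (v + 1)*(v^4 - 4*v^3 - 27*v^2 + 70*v + 200) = (v + 1)*(v + 2)*(v^3 - 6*v^2 - 15*v + 100) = (v - 5)*(v + 1)*(v + 2)*(v^2 - v - 20) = (v - 5)*(v + 1)*(v + 2)*(v + 4)*(v - 5)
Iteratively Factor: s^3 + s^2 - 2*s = (s)*(s^2 + s - 2) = s*(s + 2)*(s - 1)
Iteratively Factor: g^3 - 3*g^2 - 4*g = (g + 1)*(g^2 - 4*g) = (g - 4)*(g + 1)*(g)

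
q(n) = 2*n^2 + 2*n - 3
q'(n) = 4*n + 2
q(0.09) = -2.80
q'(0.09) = 2.36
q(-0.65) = -3.46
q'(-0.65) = -0.60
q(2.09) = 9.92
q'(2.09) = 10.36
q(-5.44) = 45.31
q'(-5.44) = -19.76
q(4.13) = 39.37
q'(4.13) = 18.52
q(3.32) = 25.68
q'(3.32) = 15.28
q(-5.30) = 42.58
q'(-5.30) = -19.20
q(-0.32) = -3.44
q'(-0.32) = 0.72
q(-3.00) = 9.00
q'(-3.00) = -10.00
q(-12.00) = 261.00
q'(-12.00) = -46.00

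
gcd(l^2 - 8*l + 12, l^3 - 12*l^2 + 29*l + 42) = l - 6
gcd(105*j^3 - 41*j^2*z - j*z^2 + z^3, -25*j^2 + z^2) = -5*j + z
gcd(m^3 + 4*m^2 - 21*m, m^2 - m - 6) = m - 3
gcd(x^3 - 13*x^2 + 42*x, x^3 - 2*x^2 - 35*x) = x^2 - 7*x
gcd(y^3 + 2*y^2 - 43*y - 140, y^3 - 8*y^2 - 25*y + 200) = y + 5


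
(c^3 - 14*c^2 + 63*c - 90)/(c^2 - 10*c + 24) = (c^2 - 8*c + 15)/(c - 4)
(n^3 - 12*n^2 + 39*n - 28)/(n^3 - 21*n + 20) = (n - 7)/(n + 5)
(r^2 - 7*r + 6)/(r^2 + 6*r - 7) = (r - 6)/(r + 7)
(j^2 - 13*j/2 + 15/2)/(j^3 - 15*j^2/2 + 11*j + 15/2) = (2*j - 3)/(2*j^2 - 5*j - 3)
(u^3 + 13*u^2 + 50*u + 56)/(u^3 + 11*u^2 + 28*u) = (u + 2)/u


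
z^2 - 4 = (z - 2)*(z + 2)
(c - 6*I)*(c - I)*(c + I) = c^3 - 6*I*c^2 + c - 6*I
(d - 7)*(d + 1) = d^2 - 6*d - 7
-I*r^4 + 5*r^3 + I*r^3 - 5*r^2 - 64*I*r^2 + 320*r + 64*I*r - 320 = (r - 8*I)*(r + 5*I)*(r + 8*I)*(-I*r + I)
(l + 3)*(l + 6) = l^2 + 9*l + 18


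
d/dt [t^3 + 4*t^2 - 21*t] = 3*t^2 + 8*t - 21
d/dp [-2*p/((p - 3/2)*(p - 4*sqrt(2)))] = 8*p^2/((p - 4*sqrt(2))^2*(2*p - 3)^2) - 48*sqrt(2)/((p - 4*sqrt(2))^2*(2*p - 3)^2)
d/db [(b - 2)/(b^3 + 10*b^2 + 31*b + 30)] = (b^3 + 10*b^2 + 31*b - (b - 2)*(3*b^2 + 20*b + 31) + 30)/(b^3 + 10*b^2 + 31*b + 30)^2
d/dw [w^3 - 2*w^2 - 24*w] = 3*w^2 - 4*w - 24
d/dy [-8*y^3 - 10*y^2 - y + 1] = -24*y^2 - 20*y - 1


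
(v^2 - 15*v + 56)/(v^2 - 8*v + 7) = (v - 8)/(v - 1)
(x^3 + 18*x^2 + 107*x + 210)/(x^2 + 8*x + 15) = (x^2 + 13*x + 42)/(x + 3)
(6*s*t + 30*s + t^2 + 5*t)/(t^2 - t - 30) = (6*s + t)/(t - 6)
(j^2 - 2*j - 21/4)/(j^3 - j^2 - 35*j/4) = (2*j + 3)/(j*(2*j + 5))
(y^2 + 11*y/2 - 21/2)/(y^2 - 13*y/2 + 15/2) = (y + 7)/(y - 5)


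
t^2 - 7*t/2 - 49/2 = (t - 7)*(t + 7/2)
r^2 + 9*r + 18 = (r + 3)*(r + 6)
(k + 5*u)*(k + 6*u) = k^2 + 11*k*u + 30*u^2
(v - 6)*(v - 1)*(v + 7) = v^3 - 43*v + 42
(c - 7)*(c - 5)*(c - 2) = c^3 - 14*c^2 + 59*c - 70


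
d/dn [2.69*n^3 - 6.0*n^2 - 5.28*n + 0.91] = 8.07*n^2 - 12.0*n - 5.28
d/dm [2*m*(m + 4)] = 4*m + 8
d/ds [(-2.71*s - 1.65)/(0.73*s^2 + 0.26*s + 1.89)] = (1.9783*s^2 + 2.409*s - 4.6929)/(0.5329*s^4 + 0.3796*s^3 + 2.827*s^2 + 0.9828*s + 3.5721)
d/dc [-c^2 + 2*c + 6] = 2 - 2*c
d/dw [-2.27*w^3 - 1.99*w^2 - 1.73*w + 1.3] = -6.81*w^2 - 3.98*w - 1.73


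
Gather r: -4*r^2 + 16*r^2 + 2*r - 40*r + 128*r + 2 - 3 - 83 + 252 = 12*r^2 + 90*r + 168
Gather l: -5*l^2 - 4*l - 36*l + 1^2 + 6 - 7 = -5*l^2 - 40*l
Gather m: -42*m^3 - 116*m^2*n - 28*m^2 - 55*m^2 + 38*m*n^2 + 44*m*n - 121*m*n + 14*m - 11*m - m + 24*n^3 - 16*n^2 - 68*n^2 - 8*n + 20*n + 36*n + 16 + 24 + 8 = -42*m^3 + m^2*(-116*n - 83) + m*(38*n^2 - 77*n + 2) + 24*n^3 - 84*n^2 + 48*n + 48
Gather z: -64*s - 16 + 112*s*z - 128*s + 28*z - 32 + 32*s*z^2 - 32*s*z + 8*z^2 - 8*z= -192*s + z^2*(32*s + 8) + z*(80*s + 20) - 48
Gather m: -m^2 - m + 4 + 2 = -m^2 - m + 6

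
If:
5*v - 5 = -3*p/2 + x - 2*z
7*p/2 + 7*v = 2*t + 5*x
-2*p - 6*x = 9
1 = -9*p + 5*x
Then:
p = -51/64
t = 661/128 - 7*z/5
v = 127/128 - 2*z/5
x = -79/64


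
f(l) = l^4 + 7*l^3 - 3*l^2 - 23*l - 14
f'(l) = 4*l^3 + 21*l^2 - 6*l - 23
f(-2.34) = -36.31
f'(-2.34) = 54.78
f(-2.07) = -22.97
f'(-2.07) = 43.92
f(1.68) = -19.95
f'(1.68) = 45.16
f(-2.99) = -79.24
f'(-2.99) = 75.76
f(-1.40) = -3.05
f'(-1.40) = 15.58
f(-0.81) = -0.63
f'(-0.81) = -6.49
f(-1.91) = -16.48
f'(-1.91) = 37.20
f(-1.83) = -13.64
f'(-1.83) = 33.79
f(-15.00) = 26656.00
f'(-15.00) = -8708.00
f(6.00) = 2548.00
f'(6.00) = 1561.00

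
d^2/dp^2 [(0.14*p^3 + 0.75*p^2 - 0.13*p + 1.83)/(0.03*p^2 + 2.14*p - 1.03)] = (1.194406*p^3 - 1.702596*p^2 + 1.57197*p + 17.892688)/(2.7e-5*p^6 + 0.005778*p^5 + 0.409383*p^4 + 9.403588*p^3 - 14.055483*p^2 + 6.810978*p - 1.092727)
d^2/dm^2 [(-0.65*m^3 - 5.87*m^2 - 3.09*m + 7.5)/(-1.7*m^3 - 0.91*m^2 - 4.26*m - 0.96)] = (31.9175*m^6 + 25.3367999999999*m^5 - 499.21146*m^4 - 382.450746*m^3 - 438.487812*m^2 - 113.609304*m - 273.564144)/(4.913*m^9 + 7.8897*m^8 + 41.15751*m^7 + 48.618091*m^6 + 112.046598*m^5 + 93.641796*m^4 + 104.338152*m^3 + 54.781056*m^2 + 11.778048*m + 0.884736)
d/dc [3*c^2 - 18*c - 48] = 6*c - 18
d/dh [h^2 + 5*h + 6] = 2*h + 5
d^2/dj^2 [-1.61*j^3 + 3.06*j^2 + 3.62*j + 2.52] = 6.12 - 9.66*j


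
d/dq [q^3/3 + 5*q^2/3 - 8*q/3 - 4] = q^2 + 10*q/3 - 8/3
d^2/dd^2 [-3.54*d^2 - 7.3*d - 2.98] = -7.08000000000000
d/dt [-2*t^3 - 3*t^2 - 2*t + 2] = -6*t^2 - 6*t - 2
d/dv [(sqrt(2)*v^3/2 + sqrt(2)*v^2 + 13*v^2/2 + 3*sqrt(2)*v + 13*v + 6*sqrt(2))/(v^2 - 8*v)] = (sqrt(2)*v^4 - 16*sqrt(2)*v^3 - 130*v^2 - 22*sqrt(2)*v^2 - 24*sqrt(2)*v + 96*sqrt(2))/(2*v^2*(v^2 - 16*v + 64))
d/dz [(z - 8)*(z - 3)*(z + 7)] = 3*z^2 - 8*z - 53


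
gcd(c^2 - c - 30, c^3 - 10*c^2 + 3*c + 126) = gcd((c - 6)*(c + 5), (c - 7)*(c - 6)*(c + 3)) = c - 6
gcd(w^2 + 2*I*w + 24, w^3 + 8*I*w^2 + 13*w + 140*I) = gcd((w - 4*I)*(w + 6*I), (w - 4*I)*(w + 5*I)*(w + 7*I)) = w - 4*I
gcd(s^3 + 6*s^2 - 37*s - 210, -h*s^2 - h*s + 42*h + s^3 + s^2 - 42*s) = s^2 + s - 42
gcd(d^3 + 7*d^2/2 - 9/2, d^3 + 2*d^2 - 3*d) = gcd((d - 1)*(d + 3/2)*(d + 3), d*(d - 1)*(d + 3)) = d^2 + 2*d - 3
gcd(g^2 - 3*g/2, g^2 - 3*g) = g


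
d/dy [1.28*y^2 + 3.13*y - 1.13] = 2.56*y + 3.13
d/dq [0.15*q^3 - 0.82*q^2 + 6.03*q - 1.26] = 0.45*q^2 - 1.64*q + 6.03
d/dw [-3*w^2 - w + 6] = -6*w - 1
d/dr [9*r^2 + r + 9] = 18*r + 1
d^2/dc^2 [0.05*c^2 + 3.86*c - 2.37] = 0.100000000000000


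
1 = 1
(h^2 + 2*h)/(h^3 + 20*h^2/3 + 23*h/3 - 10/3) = 3*h/(3*h^2 + 14*h - 5)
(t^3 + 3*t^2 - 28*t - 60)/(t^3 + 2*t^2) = (t^2 + t - 30)/t^2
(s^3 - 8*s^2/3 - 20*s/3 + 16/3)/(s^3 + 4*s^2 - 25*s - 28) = (3*s^2 + 4*s - 4)/(3*(s^2 + 8*s + 7))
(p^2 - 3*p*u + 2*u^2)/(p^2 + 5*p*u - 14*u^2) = (p - u)/(p + 7*u)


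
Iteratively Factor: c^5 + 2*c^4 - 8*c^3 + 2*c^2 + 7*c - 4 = (c - 1)*(c^4 + 3*c^3 - 5*c^2 - 3*c + 4) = (c - 1)^2*(c^3 + 4*c^2 - c - 4) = (c - 1)^2*(c + 4)*(c^2 - 1) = (c - 1)^2*(c + 1)*(c + 4)*(c - 1)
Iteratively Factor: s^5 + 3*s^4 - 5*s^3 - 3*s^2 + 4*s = (s - 1)*(s^4 + 4*s^3 - s^2 - 4*s) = s*(s - 1)*(s^3 + 4*s^2 - s - 4) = s*(s - 1)*(s + 1)*(s^2 + 3*s - 4) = s*(s - 1)^2*(s + 1)*(s + 4)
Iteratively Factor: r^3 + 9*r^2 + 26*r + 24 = (r + 4)*(r^2 + 5*r + 6) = (r + 3)*(r + 4)*(r + 2)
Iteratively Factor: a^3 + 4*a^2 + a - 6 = (a + 3)*(a^2 + a - 2) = (a + 2)*(a + 3)*(a - 1)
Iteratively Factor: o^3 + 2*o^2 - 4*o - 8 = (o - 2)*(o^2 + 4*o + 4) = (o - 2)*(o + 2)*(o + 2)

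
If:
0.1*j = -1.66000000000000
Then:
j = -16.60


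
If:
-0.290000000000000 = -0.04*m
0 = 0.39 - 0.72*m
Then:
No Solution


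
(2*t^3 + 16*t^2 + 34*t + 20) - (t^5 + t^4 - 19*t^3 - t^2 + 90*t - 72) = -t^5 - t^4 + 21*t^3 + 17*t^2 - 56*t + 92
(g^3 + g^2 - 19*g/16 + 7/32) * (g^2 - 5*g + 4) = g^5 - 4*g^4 - 35*g^3/16 + 325*g^2/32 - 187*g/32 + 7/8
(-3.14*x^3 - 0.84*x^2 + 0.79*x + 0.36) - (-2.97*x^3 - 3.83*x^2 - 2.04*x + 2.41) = -0.17*x^3 + 2.99*x^2 + 2.83*x - 2.05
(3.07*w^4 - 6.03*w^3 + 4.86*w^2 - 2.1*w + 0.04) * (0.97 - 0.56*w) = -1.7192*w^5 + 6.3547*w^4 - 8.5707*w^3 + 5.8902*w^2 - 2.0594*w + 0.0388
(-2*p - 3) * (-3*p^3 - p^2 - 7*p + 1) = 6*p^4 + 11*p^3 + 17*p^2 + 19*p - 3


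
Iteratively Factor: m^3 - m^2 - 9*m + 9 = (m - 3)*(m^2 + 2*m - 3) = (m - 3)*(m + 3)*(m - 1)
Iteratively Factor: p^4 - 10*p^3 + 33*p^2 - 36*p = (p)*(p^3 - 10*p^2 + 33*p - 36) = p*(p - 3)*(p^2 - 7*p + 12) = p*(p - 4)*(p - 3)*(p - 3)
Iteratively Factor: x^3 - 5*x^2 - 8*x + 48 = (x + 3)*(x^2 - 8*x + 16) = (x - 4)*(x + 3)*(x - 4)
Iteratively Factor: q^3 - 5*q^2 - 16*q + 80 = (q + 4)*(q^2 - 9*q + 20) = (q - 4)*(q + 4)*(q - 5)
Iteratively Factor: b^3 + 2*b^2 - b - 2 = (b + 2)*(b^2 - 1) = (b - 1)*(b + 2)*(b + 1)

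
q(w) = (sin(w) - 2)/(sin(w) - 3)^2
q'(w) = cos(w)/(sin(w) - 3)^2 - 2*(sin(w) - 2)*cos(w)/(sin(w) - 3)^3 = (1 - sin(w))*cos(w)/(sin(w) - 3)^3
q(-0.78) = -0.20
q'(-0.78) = -0.02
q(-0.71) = -0.20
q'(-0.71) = -0.03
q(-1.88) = -0.19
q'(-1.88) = 0.01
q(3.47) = -0.21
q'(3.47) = 0.03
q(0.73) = -0.24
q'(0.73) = -0.02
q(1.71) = -0.25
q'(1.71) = 0.00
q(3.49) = -0.21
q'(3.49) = 0.03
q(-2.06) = -0.19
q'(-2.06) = 0.02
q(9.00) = -0.24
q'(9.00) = 0.03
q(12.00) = -0.20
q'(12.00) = -0.03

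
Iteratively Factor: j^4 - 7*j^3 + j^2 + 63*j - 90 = (j - 5)*(j^3 - 2*j^2 - 9*j + 18) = (j - 5)*(j - 2)*(j^2 - 9) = (j - 5)*(j - 3)*(j - 2)*(j + 3)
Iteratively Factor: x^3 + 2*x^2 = (x + 2)*(x^2) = x*(x + 2)*(x)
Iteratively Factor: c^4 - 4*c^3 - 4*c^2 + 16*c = (c - 4)*(c^3 - 4*c) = (c - 4)*(c + 2)*(c^2 - 2*c) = (c - 4)*(c - 2)*(c + 2)*(c)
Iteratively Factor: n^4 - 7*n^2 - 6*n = (n)*(n^3 - 7*n - 6) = n*(n + 1)*(n^2 - n - 6) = n*(n + 1)*(n + 2)*(n - 3)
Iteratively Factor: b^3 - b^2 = (b - 1)*(b^2) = b*(b - 1)*(b)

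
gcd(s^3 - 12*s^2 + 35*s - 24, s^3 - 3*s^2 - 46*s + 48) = s^2 - 9*s + 8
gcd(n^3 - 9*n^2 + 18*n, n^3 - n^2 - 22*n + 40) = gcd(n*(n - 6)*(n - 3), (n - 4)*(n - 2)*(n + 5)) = 1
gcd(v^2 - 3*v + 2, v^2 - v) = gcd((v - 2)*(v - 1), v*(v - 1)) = v - 1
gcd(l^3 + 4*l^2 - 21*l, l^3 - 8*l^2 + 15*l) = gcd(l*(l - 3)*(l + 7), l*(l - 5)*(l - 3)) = l^2 - 3*l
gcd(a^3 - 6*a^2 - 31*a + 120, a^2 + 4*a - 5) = a + 5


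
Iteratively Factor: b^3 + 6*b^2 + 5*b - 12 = (b - 1)*(b^2 + 7*b + 12) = (b - 1)*(b + 3)*(b + 4)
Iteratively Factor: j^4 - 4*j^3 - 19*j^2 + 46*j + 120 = (j + 3)*(j^3 - 7*j^2 + 2*j + 40) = (j - 5)*(j + 3)*(j^2 - 2*j - 8) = (j - 5)*(j - 4)*(j + 3)*(j + 2)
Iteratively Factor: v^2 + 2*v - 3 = (v + 3)*(v - 1)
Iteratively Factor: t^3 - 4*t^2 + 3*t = (t)*(t^2 - 4*t + 3) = t*(t - 1)*(t - 3)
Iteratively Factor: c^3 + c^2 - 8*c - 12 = (c - 3)*(c^2 + 4*c + 4) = (c - 3)*(c + 2)*(c + 2)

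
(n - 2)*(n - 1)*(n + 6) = n^3 + 3*n^2 - 16*n + 12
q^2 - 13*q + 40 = (q - 8)*(q - 5)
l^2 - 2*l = l*(l - 2)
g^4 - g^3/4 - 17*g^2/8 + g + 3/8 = (g - 1)^2*(g + 1/4)*(g + 3/2)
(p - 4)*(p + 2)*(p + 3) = p^3 + p^2 - 14*p - 24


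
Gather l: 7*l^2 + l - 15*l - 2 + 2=7*l^2 - 14*l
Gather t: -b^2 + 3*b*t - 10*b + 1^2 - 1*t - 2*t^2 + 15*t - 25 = -b^2 - 10*b - 2*t^2 + t*(3*b + 14) - 24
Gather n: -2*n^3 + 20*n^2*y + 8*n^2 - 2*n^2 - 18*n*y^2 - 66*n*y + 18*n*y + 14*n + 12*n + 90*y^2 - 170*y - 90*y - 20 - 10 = -2*n^3 + n^2*(20*y + 6) + n*(-18*y^2 - 48*y + 26) + 90*y^2 - 260*y - 30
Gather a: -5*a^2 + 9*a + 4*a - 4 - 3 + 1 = -5*a^2 + 13*a - 6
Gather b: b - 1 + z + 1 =b + z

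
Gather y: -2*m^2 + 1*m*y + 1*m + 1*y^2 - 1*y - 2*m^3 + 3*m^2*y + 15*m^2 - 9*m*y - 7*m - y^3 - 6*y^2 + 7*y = -2*m^3 + 13*m^2 - 6*m - y^3 - 5*y^2 + y*(3*m^2 - 8*m + 6)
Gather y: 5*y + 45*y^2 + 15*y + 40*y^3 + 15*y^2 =40*y^3 + 60*y^2 + 20*y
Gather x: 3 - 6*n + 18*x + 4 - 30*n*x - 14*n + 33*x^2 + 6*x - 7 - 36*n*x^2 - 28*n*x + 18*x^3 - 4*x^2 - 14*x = -20*n + 18*x^3 + x^2*(29 - 36*n) + x*(10 - 58*n)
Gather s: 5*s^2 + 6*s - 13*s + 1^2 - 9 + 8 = 5*s^2 - 7*s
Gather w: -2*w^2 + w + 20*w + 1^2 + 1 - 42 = -2*w^2 + 21*w - 40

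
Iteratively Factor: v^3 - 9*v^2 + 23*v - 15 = (v - 1)*(v^2 - 8*v + 15) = (v - 5)*(v - 1)*(v - 3)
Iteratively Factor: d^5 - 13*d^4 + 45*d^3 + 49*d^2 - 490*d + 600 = (d + 3)*(d^4 - 16*d^3 + 93*d^2 - 230*d + 200) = (d - 5)*(d + 3)*(d^3 - 11*d^2 + 38*d - 40) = (d - 5)*(d - 4)*(d + 3)*(d^2 - 7*d + 10) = (d - 5)*(d - 4)*(d - 2)*(d + 3)*(d - 5)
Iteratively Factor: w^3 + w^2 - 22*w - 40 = (w + 2)*(w^2 - w - 20) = (w - 5)*(w + 2)*(w + 4)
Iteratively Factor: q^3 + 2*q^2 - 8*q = (q + 4)*(q^2 - 2*q) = (q - 2)*(q + 4)*(q)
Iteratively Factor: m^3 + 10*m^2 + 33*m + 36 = (m + 3)*(m^2 + 7*m + 12) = (m + 3)^2*(m + 4)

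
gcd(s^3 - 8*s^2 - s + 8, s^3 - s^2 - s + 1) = s^2 - 1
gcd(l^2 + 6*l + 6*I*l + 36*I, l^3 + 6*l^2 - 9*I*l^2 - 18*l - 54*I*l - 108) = l + 6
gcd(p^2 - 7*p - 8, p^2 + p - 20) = 1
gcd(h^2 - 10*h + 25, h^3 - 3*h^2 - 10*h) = h - 5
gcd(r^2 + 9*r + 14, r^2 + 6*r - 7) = r + 7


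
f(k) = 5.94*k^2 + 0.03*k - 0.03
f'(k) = 11.88*k + 0.03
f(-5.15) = 157.36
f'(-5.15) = -61.15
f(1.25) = 9.29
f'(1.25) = 14.88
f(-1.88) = 20.91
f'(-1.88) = -22.30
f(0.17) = 0.15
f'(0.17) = 2.05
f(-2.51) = 37.32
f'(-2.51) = -29.79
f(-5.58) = 184.75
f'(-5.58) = -66.26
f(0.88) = 4.60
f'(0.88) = 10.48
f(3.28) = 63.97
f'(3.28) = 39.00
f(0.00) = -0.03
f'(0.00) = 0.03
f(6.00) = 213.99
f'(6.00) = 71.31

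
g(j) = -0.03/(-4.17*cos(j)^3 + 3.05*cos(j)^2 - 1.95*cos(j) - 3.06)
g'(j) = -0.03*(-12.51*sin(j)*cos(j)^2 + 6.1*sin(j)*cos(j) - 1.95*sin(j))/(-4.17*cos(j)^3 + 3.05*cos(j)^2 - 1.95*cos(j) - 3.06)^2 = (0.3753*cos(j)^2 - 0.183*cos(j) + 0.0585)*sin(j)/(4.17*cos(j)^3 - 3.05*cos(j)^2 + 1.95*cos(j) + 3.06)^2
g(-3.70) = -0.01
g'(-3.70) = 0.02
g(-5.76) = 0.01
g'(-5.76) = 0.00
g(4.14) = 0.07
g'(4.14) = -1.13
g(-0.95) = 0.01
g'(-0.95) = -0.00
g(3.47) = -0.01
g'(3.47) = -0.01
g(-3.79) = -0.01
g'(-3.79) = 0.04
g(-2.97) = -0.01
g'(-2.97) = -0.00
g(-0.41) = 0.01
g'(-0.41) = -0.00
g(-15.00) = -0.01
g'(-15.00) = -0.07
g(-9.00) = -0.00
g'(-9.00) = -0.01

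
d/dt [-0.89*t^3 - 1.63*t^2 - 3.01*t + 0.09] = -2.67*t^2 - 3.26*t - 3.01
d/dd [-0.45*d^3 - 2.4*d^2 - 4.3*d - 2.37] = -1.35*d^2 - 4.8*d - 4.3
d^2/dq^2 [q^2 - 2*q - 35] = 2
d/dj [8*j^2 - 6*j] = 16*j - 6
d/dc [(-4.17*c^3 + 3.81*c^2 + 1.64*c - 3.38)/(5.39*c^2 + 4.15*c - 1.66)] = (-22.4763*c^4 - 34.611*c^3 + 27.7385*c^2 + 23.7872*c + 11.3046)/(29.0521*c^4 + 44.737*c^3 - 0.672299999999993*c^2 - 13.778*c + 2.7556)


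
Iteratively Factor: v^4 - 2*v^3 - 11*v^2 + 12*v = (v + 3)*(v^3 - 5*v^2 + 4*v) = (v - 4)*(v + 3)*(v^2 - v) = v*(v - 4)*(v + 3)*(v - 1)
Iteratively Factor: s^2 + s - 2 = (s - 1)*(s + 2)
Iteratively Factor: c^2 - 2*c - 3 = (c - 3)*(c + 1)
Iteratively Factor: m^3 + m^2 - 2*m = (m - 1)*(m^2 + 2*m) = (m - 1)*(m + 2)*(m)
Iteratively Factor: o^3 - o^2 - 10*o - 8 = (o + 1)*(o^2 - 2*o - 8) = (o + 1)*(o + 2)*(o - 4)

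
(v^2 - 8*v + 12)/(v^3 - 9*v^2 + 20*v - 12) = 1/(v - 1)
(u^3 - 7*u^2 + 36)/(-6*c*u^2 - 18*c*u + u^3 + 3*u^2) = (-u^3 + 7*u^2 - 36)/(u*(6*c*u + 18*c - u^2 - 3*u))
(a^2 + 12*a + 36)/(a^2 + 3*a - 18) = (a + 6)/(a - 3)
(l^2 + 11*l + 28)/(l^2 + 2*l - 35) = (l + 4)/(l - 5)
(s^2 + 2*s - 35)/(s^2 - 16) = (s^2 + 2*s - 35)/(s^2 - 16)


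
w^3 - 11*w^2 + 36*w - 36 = (w - 6)*(w - 3)*(w - 2)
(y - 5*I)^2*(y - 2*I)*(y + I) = y^4 - 11*I*y^3 - 33*y^2 + 5*I*y - 50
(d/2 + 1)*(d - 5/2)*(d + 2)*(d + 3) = d^4/2 + 9*d^3/4 - 3*d^2/4 - 14*d - 15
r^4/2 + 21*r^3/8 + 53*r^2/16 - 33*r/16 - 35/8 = (r/2 + 1)*(r - 1)*(r + 7/4)*(r + 5/2)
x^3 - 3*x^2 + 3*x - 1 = (x - 1)^3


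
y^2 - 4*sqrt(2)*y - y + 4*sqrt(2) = (y - 1)*(y - 4*sqrt(2))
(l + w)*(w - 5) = l*w - 5*l + w^2 - 5*w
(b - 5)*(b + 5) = b^2 - 25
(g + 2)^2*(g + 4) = g^3 + 8*g^2 + 20*g + 16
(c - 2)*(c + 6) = c^2 + 4*c - 12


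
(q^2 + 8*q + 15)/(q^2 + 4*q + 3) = (q + 5)/(q + 1)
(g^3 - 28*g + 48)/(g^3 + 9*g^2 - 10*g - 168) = (g - 2)/(g + 7)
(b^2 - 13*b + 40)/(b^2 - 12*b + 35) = (b - 8)/(b - 7)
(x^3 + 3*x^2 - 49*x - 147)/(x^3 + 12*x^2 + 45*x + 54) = (x^2 - 49)/(x^2 + 9*x + 18)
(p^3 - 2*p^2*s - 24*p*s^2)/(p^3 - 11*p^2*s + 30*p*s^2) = (p + 4*s)/(p - 5*s)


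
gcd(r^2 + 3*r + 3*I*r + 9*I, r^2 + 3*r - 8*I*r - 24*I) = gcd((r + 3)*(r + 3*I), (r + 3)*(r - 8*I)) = r + 3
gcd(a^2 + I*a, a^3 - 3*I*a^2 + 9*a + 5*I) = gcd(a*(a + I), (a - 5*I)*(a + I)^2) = a + I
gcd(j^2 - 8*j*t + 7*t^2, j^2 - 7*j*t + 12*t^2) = 1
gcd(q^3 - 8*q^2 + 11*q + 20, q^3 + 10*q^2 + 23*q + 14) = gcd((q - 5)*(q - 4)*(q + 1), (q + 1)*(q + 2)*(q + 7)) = q + 1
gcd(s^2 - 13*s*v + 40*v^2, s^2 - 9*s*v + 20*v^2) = s - 5*v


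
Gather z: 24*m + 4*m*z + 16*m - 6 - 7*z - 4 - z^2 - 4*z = 40*m - z^2 + z*(4*m - 11) - 10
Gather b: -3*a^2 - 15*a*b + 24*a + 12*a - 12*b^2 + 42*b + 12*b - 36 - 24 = -3*a^2 + 36*a - 12*b^2 + b*(54 - 15*a) - 60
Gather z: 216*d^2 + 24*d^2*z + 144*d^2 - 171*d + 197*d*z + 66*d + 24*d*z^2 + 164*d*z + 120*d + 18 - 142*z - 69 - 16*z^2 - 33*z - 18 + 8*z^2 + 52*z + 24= 360*d^2 + 15*d + z^2*(24*d - 8) + z*(24*d^2 + 361*d - 123) - 45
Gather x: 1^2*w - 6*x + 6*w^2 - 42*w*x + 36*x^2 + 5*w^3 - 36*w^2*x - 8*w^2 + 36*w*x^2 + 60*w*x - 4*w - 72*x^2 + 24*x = 5*w^3 - 2*w^2 - 3*w + x^2*(36*w - 36) + x*(-36*w^2 + 18*w + 18)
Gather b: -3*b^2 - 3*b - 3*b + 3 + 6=-3*b^2 - 6*b + 9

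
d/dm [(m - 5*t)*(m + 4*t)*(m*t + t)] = t*(3*m^2 - 2*m*t + 2*m - 20*t^2 - t)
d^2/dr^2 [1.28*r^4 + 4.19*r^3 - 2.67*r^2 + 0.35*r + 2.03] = 15.36*r^2 + 25.14*r - 5.34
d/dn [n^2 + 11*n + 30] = 2*n + 11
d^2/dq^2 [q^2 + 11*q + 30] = 2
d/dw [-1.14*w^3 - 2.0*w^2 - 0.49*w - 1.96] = -3.42*w^2 - 4.0*w - 0.49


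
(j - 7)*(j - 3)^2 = j^3 - 13*j^2 + 51*j - 63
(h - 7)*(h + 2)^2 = h^3 - 3*h^2 - 24*h - 28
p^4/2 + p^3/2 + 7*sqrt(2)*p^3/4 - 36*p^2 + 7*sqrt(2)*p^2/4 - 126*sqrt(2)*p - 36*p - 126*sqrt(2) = (p/2 + 1/2)*(p - 6*sqrt(2))*(p + 7*sqrt(2)/2)*(p + 6*sqrt(2))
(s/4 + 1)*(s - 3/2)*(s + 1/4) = s^3/4 + 11*s^2/16 - 43*s/32 - 3/8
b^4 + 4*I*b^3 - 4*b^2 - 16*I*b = b*(b - 2)*(b + 2)*(b + 4*I)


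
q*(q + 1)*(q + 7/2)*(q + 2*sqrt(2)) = q^4 + 2*sqrt(2)*q^3 + 9*q^3/2 + 7*q^2/2 + 9*sqrt(2)*q^2 + 7*sqrt(2)*q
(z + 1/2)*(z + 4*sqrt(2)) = z^2 + z/2 + 4*sqrt(2)*z + 2*sqrt(2)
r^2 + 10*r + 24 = (r + 4)*(r + 6)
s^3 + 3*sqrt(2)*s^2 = s^2*(s + 3*sqrt(2))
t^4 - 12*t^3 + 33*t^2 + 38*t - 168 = (t - 7)*(t - 4)*(t - 3)*(t + 2)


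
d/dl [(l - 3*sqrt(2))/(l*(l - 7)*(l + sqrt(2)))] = (l*(-l + 3*sqrt(2))*(l - 7) + l*(-l + 3*sqrt(2))*(l + sqrt(2)) + l*(l - 7)*(l + sqrt(2)) + (-l + 3*sqrt(2))*(l - 7)*(l + sqrt(2)))/(l^2*(l - 7)^2*(l + sqrt(2))^2)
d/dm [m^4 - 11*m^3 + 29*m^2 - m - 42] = 4*m^3 - 33*m^2 + 58*m - 1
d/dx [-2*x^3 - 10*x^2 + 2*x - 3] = -6*x^2 - 20*x + 2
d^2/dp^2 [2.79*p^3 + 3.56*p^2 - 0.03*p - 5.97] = 16.74*p + 7.12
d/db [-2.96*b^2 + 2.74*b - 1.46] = 2.74 - 5.92*b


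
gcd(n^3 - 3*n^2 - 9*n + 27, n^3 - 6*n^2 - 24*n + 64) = 1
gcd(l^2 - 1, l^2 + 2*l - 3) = l - 1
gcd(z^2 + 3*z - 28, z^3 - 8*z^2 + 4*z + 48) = z - 4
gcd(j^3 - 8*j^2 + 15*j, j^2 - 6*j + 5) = j - 5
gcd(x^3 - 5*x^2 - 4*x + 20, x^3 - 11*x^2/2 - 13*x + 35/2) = 1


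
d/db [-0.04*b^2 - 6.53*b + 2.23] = -0.08*b - 6.53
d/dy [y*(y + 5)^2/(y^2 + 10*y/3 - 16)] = 3*(y + 5)*(3*y + 5)*(3*y^2 - 2*y*(y + 5) + 10*y - 48)/(3*y^2 + 10*y - 48)^2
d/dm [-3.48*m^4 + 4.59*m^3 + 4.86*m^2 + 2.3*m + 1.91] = -13.92*m^3 + 13.77*m^2 + 9.72*m + 2.3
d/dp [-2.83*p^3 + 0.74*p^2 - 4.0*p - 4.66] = -8.49*p^2 + 1.48*p - 4.0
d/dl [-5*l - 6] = -5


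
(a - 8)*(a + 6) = a^2 - 2*a - 48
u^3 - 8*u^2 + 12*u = u*(u - 6)*(u - 2)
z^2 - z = z*(z - 1)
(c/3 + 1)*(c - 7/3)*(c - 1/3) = c^3/3 + c^2/9 - 65*c/27 + 7/9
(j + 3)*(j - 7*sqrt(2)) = j^2 - 7*sqrt(2)*j + 3*j - 21*sqrt(2)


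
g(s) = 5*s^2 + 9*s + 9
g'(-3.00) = -21.00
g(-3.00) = 27.00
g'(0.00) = 9.00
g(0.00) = 9.00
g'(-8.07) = -71.70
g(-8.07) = 261.99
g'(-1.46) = -5.60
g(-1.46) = 6.52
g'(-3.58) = -26.80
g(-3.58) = 40.86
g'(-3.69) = -27.90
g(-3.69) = 43.87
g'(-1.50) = -6.00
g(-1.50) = 6.75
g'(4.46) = 53.60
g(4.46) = 148.60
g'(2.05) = 29.50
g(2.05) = 48.46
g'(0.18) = 10.80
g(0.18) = 10.78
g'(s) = 10*s + 9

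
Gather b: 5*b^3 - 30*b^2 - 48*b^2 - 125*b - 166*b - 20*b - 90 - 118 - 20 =5*b^3 - 78*b^2 - 311*b - 228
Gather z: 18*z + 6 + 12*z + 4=30*z + 10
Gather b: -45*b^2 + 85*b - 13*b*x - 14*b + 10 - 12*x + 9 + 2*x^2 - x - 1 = -45*b^2 + b*(71 - 13*x) + 2*x^2 - 13*x + 18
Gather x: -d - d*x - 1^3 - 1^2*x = -d + x*(-d - 1) - 1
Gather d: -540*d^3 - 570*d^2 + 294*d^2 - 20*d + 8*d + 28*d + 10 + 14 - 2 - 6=-540*d^3 - 276*d^2 + 16*d + 16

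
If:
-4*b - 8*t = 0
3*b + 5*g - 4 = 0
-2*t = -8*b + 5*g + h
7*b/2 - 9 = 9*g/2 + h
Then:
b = -43/29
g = 49/29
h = -632/29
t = 43/58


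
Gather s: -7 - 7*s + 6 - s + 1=-8*s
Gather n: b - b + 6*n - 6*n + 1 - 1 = 0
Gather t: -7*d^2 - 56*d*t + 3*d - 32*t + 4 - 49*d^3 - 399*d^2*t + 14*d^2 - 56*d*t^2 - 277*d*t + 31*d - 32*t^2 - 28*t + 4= -49*d^3 + 7*d^2 + 34*d + t^2*(-56*d - 32) + t*(-399*d^2 - 333*d - 60) + 8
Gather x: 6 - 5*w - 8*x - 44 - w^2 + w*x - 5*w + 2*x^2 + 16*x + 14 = -w^2 - 10*w + 2*x^2 + x*(w + 8) - 24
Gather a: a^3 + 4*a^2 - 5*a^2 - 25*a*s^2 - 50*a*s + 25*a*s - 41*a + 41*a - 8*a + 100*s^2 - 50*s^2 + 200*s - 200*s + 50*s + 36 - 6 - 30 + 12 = a^3 - a^2 + a*(-25*s^2 - 25*s - 8) + 50*s^2 + 50*s + 12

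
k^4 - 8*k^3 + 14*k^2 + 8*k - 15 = (k - 5)*(k - 3)*(k - 1)*(k + 1)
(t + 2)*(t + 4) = t^2 + 6*t + 8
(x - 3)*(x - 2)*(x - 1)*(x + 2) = x^4 - 4*x^3 - x^2 + 16*x - 12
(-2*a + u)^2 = 4*a^2 - 4*a*u + u^2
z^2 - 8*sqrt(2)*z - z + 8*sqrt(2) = (z - 1)*(z - 8*sqrt(2))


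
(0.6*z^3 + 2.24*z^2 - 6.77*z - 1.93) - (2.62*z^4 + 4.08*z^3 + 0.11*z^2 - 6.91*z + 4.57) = -2.62*z^4 - 3.48*z^3 + 2.13*z^2 + 0.140000000000001*z - 6.5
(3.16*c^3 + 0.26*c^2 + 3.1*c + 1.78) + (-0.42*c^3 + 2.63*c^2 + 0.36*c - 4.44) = 2.74*c^3 + 2.89*c^2 + 3.46*c - 2.66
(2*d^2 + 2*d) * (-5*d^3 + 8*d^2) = -10*d^5 + 6*d^4 + 16*d^3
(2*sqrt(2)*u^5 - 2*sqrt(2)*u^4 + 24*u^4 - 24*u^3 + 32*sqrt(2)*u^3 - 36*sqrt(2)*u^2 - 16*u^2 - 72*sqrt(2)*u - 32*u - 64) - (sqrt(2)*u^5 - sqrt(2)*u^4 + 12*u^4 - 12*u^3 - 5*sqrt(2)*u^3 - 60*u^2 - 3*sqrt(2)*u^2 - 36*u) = sqrt(2)*u^5 - sqrt(2)*u^4 + 12*u^4 - 12*u^3 + 37*sqrt(2)*u^3 - 33*sqrt(2)*u^2 + 44*u^2 - 72*sqrt(2)*u + 4*u - 64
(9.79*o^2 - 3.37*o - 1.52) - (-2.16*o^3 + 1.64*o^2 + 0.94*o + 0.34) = 2.16*o^3 + 8.15*o^2 - 4.31*o - 1.86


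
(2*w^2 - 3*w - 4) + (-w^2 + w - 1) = w^2 - 2*w - 5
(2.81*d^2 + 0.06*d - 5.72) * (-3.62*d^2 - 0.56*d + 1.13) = -10.1722*d^4 - 1.7908*d^3 + 23.8481*d^2 + 3.271*d - 6.4636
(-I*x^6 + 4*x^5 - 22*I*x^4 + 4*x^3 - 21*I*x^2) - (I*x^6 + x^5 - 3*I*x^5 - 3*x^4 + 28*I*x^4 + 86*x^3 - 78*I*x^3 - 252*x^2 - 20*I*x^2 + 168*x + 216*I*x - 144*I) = -2*I*x^6 + 3*x^5 + 3*I*x^5 + 3*x^4 - 50*I*x^4 - 82*x^3 + 78*I*x^3 + 252*x^2 - I*x^2 - 168*x - 216*I*x + 144*I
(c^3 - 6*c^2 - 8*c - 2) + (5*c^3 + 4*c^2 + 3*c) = 6*c^3 - 2*c^2 - 5*c - 2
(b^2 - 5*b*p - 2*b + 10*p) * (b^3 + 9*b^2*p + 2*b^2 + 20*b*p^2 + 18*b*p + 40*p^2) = b^5 + 4*b^4*p - 25*b^3*p^2 - 4*b^3 - 100*b^2*p^3 - 16*b^2*p + 100*b*p^2 + 400*p^3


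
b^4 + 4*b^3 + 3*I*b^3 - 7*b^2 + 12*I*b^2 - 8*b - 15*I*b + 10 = (b - 1)*(b + 5)*(b + I)*(b + 2*I)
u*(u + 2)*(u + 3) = u^3 + 5*u^2 + 6*u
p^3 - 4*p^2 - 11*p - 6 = (p - 6)*(p + 1)^2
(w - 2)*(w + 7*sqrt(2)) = w^2 - 2*w + 7*sqrt(2)*w - 14*sqrt(2)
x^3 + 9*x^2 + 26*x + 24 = (x + 2)*(x + 3)*(x + 4)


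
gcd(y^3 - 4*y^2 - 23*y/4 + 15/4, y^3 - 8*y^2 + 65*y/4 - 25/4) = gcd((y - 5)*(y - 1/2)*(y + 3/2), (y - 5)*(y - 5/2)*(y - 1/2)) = y^2 - 11*y/2 + 5/2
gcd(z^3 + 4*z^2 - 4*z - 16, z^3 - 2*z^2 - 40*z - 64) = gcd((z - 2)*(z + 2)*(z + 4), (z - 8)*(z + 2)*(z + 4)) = z^2 + 6*z + 8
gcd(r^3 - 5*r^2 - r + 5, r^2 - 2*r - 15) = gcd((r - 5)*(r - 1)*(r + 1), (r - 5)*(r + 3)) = r - 5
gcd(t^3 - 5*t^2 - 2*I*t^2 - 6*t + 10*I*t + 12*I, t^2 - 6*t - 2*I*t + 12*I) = t^2 + t*(-6 - 2*I) + 12*I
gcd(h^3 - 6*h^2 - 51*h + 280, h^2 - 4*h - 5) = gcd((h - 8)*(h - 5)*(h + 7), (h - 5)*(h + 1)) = h - 5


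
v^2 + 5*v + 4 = (v + 1)*(v + 4)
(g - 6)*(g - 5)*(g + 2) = g^3 - 9*g^2 + 8*g + 60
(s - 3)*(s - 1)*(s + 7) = s^3 + 3*s^2 - 25*s + 21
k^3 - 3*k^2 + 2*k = k*(k - 2)*(k - 1)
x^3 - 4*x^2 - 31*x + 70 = (x - 7)*(x - 2)*(x + 5)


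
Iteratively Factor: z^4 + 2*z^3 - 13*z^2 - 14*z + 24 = (z - 3)*(z^3 + 5*z^2 + 2*z - 8) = (z - 3)*(z + 2)*(z^2 + 3*z - 4) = (z - 3)*(z - 1)*(z + 2)*(z + 4)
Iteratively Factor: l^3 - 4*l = (l - 2)*(l^2 + 2*l) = l*(l - 2)*(l + 2)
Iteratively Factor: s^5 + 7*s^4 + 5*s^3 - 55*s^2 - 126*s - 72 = (s + 1)*(s^4 + 6*s^3 - s^2 - 54*s - 72) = (s + 1)*(s + 3)*(s^3 + 3*s^2 - 10*s - 24) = (s + 1)*(s + 3)*(s + 4)*(s^2 - s - 6) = (s - 3)*(s + 1)*(s + 3)*(s + 4)*(s + 2)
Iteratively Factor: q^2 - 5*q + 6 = (q - 3)*(q - 2)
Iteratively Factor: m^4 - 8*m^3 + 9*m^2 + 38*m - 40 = (m - 5)*(m^3 - 3*m^2 - 6*m + 8) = (m - 5)*(m - 4)*(m^2 + m - 2) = (m - 5)*(m - 4)*(m + 2)*(m - 1)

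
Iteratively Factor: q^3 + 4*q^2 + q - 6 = (q - 1)*(q^2 + 5*q + 6) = (q - 1)*(q + 3)*(q + 2)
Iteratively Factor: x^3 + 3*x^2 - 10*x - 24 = (x - 3)*(x^2 + 6*x + 8) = (x - 3)*(x + 2)*(x + 4)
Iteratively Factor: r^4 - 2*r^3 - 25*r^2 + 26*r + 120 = (r - 5)*(r^3 + 3*r^2 - 10*r - 24) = (r - 5)*(r + 4)*(r^2 - r - 6) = (r - 5)*(r - 3)*(r + 4)*(r + 2)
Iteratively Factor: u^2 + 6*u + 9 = (u + 3)*(u + 3)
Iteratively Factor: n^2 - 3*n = (n - 3)*(n)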